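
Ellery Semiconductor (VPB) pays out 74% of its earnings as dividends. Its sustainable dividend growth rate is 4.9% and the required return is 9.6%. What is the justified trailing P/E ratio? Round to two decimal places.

Justified trailing P/E = b(1+g)/(r−g) = 0.74×(1+0.049)/(0.096−0.049) = 16.5162

16.52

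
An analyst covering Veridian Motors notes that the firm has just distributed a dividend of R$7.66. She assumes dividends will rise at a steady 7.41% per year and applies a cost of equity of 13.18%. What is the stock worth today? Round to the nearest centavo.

Gordon growth model: P₀ = D₁/(r − g). D₁ = 7.66 × (1 + 0.0741) = 8.2276.
P₀ = 8.2276 / (0.1318 − 0.0741) = 8.2276 / 0.0577 = 142.5928

R$142.59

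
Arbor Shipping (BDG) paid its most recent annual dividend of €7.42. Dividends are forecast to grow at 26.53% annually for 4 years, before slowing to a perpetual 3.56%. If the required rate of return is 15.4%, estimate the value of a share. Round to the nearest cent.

Two-stage DDM. Project D₁…D_4 at 0.2653, terminal growth 0.0356, discount at r = 0.154.
D_1 = 9.3885
D_2 = 11.8793
D_3 = 15.0309
D_4 = 19.0186
Terminal value at t=4: TV = D_5/(r−g) = 19.6956/(0.154−0.0356) = 166.3483
P₀ = 9.3885/(1+0.154)^1 + 11.8793/(1+0.154)^2 + 15.0309/(1+0.154)^3 + 19.0186/(1+0.154)^4 + 166.3483/(1+0.154)^4 = 131.3588

€131.36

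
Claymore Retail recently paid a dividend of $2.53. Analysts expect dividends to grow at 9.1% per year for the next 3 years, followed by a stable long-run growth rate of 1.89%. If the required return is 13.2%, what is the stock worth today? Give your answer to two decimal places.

Two-stage DDM. Project D₁…D_3 at 0.091, terminal growth 0.0189, discount at r = 0.132.
D_1 = 2.7602
D_2 = 3.0114
D_3 = 3.2854
Terminal value at t=3: TV = D_4/(r−g) = 3.3475/(0.132−0.0189) = 29.5981
P₀ = 2.7602/(1+0.132)^1 + 3.0114/(1+0.132)^2 + 3.2854/(1+0.132)^3 + 29.5981/(1+0.132)^3 = 27.4578

$27.46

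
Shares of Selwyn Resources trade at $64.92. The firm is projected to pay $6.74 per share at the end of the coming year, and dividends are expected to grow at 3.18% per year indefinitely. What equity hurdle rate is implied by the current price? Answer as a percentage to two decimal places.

13.56%

Rearranging the constant-growth DDM: r = D₁/P₀ + g.
r = 6.7400 / 64.92 + 0.0318 = 0.10382 + 0.0318 = 0.13562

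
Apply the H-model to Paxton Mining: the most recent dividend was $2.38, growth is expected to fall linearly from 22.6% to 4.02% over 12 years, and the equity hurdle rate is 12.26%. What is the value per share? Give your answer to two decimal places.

H-model: P₀ = D₀[(1+g_L) + H(g_S−g_L)]/(r−g_L), with H = 12/2 = 6.
P₀ = 2.38 × [(1+0.0402) + 6×(0.226−0.0402)] / (0.1226−0.0402)
   = 2.38 × 2.1550 / 0.0824 = 62.2439

$62.24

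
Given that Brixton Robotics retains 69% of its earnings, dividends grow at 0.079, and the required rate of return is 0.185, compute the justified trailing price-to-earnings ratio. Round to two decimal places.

3.16

Payout ratio b = 1 − 0.69 = 0.31.
Justified trailing P/E = b(1+g)/(r−g) = 0.31×(1+0.079)/(0.185−0.079) = 3.1556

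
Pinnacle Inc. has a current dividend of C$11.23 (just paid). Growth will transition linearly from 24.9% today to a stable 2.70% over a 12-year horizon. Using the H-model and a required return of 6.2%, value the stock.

H-model: P₀ = D₀[(1+g_L) + H(g_S−g_L)]/(r−g_L), with H = 12/2 = 6.
P₀ = 11.23 × [(1+0.027) + 6×(0.249−0.027)] / (0.062−0.027)
   = 11.23 × 2.3590 / 0.035 = 756.9020

C$756.90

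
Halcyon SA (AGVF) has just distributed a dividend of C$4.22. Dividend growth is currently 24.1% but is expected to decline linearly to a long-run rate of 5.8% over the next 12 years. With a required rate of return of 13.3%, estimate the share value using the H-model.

C$121.31

H-model: P₀ = D₀[(1+g_L) + H(g_S−g_L)]/(r−g_L), with H = 12/2 = 6.
P₀ = 4.22 × [(1+0.058) + 6×(0.241−0.058)] / (0.133−0.058)
   = 4.22 × 2.1560 / 0.075 = 121.3109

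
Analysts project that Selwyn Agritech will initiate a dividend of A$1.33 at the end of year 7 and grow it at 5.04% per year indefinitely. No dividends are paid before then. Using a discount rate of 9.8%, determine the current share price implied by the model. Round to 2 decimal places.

A$15.95

Deferred-dividend DDM. At t=6 the remaining stream is a growing perpetuity with first payment D_7 = 1.33.
V_6 = D_7/(r−g) = 1.33/(0.098−0.0504) = 27.9412
P₀ = V_6/(1+r)^6 = 27.9412/(1+0.098)^6 = 15.9452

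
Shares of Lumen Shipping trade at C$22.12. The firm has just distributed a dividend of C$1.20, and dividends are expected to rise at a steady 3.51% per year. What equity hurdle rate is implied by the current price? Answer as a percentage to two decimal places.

9.13%

Rearranging the constant-growth DDM: r = D₁/P₀ + g.
D₁ = 1.20 × (1 + 0.0351) = 1.2421.
r = 1.2421 / 22.12 + 0.0351 = 0.05615 + 0.0351 = 0.09125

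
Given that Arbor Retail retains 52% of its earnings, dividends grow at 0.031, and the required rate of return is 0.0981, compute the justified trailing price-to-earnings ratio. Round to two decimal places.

7.38

Payout ratio b = 1 − 0.52 = 0.48.
Justified trailing P/E = b(1+g)/(r−g) = 0.48×(1+0.031)/(0.0981−0.031) = 7.3753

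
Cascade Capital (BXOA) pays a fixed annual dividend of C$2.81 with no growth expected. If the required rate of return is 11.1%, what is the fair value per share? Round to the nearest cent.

C$25.32

Zero-growth DDM (perpetuity): P₀ = D/r = 2.81 / 0.111 = 25.3153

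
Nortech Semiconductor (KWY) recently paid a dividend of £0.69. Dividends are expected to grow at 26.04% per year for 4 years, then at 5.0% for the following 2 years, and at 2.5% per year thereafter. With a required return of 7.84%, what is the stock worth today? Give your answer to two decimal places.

Three-stage DDM. Project D₁…D_6; terminal Gordon value at t=6 with g = 0.025; discount at r = 0.0784.
D_1 = 0.8697
D_2 = 1.0961
D_3 = 1.3816
D_4 = 1.7413
D_5 = 1.8284
D_6 = 1.9198
TV_6 = 1.9678/(0.0784−0.025) = 36.8505
P₀ = Σ Dₜ/(1+r)ᵗ + TV_6/(1+r)^6 = 30.0420

£30.04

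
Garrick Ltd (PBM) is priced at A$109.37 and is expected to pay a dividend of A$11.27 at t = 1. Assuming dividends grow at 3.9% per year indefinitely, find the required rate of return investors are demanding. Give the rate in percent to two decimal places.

Rearranging the constant-growth DDM: r = D₁/P₀ + g.
r = 11.2700 / 109.37 + 0.039 = 0.10304 + 0.039 = 0.14204

14.20%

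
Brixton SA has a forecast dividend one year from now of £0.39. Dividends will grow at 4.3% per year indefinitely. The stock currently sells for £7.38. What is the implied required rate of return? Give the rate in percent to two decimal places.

9.58%

Rearranging the constant-growth DDM: r = D₁/P₀ + g.
r = 0.3900 / 7.38 + 0.043 = 0.05285 + 0.043 = 0.09585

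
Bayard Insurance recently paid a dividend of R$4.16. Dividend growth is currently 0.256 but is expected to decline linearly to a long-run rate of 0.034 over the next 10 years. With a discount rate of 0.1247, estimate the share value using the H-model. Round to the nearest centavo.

R$98.34

H-model: P₀ = D₀[(1+g_L) + H(g_S−g_L)]/(r−g_L), with H = 10/2 = 5.
P₀ = 4.16 × [(1+0.034) + 5×(0.256−0.034)] / (0.1247−0.034)
   = 4.16 × 2.1440 / 0.0907 = 98.3356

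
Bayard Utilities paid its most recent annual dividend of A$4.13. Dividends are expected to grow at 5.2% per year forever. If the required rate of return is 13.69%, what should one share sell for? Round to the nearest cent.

Gordon growth model: P₀ = D₁/(r − g). D₁ = 4.13 × (1 + 0.052) = 4.3448.
P₀ = 4.3448 / (0.1369 − 0.052) = 4.3448 / 0.0849 = 51.1750

A$51.18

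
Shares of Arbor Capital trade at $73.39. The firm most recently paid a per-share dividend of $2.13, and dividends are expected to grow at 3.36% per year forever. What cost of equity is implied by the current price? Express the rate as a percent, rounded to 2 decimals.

6.36%

Rearranging the constant-growth DDM: r = D₁/P₀ + g.
D₁ = 2.13 × (1 + 0.0336) = 2.2016.
r = 2.2016 / 73.39 + 0.0336 = 0.03000 + 0.0336 = 0.06360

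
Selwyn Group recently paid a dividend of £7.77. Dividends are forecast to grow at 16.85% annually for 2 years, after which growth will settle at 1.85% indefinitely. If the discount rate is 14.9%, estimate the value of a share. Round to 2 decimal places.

£78.66

Two-stage DDM. Project D₁…D_2 at 0.1685, terminal growth 0.0185, discount at r = 0.149.
D_1 = 9.0792
D_2 = 10.6091
Terminal value at t=2: TV = D_3/(r−g) = 10.8054/(0.149−0.0185) = 82.7997
P₀ = 9.0792/(1+0.149)^1 + 10.6091/(1+0.149)^2 + 82.7997/(1+0.149)^2 = 78.6554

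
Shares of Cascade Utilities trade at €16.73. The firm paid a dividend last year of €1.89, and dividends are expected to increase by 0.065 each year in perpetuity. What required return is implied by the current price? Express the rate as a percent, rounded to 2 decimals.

Rearranging the constant-growth DDM: r = D₁/P₀ + g.
D₁ = 1.89 × (1 + 0.065) = 2.0128.
r = 2.0128 / 16.73 + 0.065 = 0.12031 + 0.065 = 0.18531

18.53%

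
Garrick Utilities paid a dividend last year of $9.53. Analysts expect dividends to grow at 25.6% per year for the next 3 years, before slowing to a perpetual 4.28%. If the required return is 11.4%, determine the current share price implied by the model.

$236.56

Two-stage DDM. Project D₁…D_3 at 0.256, terminal growth 0.0428, discount at r = 0.114.
D_1 = 11.9697
D_2 = 15.0339
D_3 = 18.8826
Terminal value at t=3: TV = D_4/(r−g) = 19.6908/(0.114−0.0428) = 276.5558
P₀ = 11.9697/(1+0.114)^1 + 15.0339/(1+0.114)^2 + 18.8826/(1+0.114)^3 + 276.5558/(1+0.114)^3 = 236.5626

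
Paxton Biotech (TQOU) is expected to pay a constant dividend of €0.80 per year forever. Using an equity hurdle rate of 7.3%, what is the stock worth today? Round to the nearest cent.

€10.96

Zero-growth DDM (perpetuity): P₀ = D/r = 0.80 / 0.073 = 10.9589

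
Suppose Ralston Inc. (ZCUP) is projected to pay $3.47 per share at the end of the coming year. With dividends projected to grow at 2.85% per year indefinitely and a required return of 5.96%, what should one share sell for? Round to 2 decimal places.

$111.58

Gordon growth model: P₀ = D₁/(r − g), with D₁ = 3.47 given directly.
P₀ = 3.4700 / (0.0596 − 0.0285) = 3.4700 / 0.0311 = 111.5756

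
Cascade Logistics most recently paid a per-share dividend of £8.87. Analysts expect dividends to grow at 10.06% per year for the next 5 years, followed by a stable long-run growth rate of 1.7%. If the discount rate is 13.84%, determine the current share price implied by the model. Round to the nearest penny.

Two-stage DDM. Project D₁…D_5 at 0.1006, terminal growth 0.017, discount at r = 0.1384.
D_1 = 9.7623
D_2 = 10.7444
D_3 = 11.8253
D_4 = 13.0149
D_5 = 14.3242
Terminal value at t=5: TV = D_6/(r−g) = 14.5677/(0.1384−0.017) = 119.9978
P₀ = 9.7623/(1+0.1384)^1 + 10.7444/(1+0.1384)^2 + 11.8253/(1+0.1384)^3 + 13.0149/(1+0.1384)^4 + 14.3242/(1+0.1384)^5 + 119.9978/(1+0.1384)^5 = 102.8852

£102.89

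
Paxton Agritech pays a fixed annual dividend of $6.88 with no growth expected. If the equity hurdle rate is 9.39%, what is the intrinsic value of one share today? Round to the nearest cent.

Zero-growth DDM (perpetuity): P₀ = D/r = 6.88 / 0.0939 = 73.2694

$73.27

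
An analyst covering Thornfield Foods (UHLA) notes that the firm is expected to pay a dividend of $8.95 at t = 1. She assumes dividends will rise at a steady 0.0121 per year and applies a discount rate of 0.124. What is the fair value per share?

$79.98

Gordon growth model: P₀ = D₁/(r − g), with D₁ = 8.95 given directly.
P₀ = 8.9500 / (0.124 − 0.0121) = 8.9500 / 0.1119 = 79.9821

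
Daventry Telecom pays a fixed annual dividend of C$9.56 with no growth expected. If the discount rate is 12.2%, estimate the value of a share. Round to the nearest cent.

C$78.36

Zero-growth DDM (perpetuity): P₀ = D/r = 9.56 / 0.122 = 78.3607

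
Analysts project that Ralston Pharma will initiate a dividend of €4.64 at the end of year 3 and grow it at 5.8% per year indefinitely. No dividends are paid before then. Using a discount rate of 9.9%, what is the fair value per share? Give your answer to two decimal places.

Deferred-dividend DDM. At t=2 the remaining stream is a growing perpetuity with first payment D_3 = 4.64.
V_2 = D_3/(r−g) = 4.64/(0.099−0.058) = 113.1707
P₀ = V_2/(1+r)^2 = 113.1707/(1+0.099)^2 = 93.6998

€93.70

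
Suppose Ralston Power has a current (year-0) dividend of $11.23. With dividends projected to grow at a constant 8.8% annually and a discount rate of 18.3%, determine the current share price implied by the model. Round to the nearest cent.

Gordon growth model: P₀ = D₁/(r − g). D₁ = 11.23 × (1 + 0.088) = 12.2182.
P₀ = 12.2182 / (0.183 − 0.088) = 12.2182 / 0.095 = 128.6131

$128.61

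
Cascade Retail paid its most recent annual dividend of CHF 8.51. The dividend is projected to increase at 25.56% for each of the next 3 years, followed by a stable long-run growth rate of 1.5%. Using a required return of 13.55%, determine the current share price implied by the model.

Two-stage DDM. Project D₁…D_3 at 0.2556, terminal growth 0.015, discount at r = 0.1355.
D_1 = 10.6852
D_2 = 13.4163
D_3 = 16.8455
Terminal value at t=3: TV = D_4/(r−g) = 17.0982/(0.1355−0.015) = 141.8935
P₀ = 10.6852/(1+0.1355)^1 + 13.4163/(1+0.1355)^2 + 16.8455/(1+0.1355)^3 + 141.8935/(1+0.1355)^3 = 128.2387

CHF 128.24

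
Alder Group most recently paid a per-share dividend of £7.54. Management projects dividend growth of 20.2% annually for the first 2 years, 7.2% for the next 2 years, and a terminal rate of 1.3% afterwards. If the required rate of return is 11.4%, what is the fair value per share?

£115.02

Three-stage DDM. Project D₁…D_4; terminal Gordon value at t=4 with g = 0.013; discount at r = 0.114.
D_1 = 9.0631
D_2 = 10.8938
D_3 = 11.6782
D_4 = 12.5190
TV_4 = 12.6818/(0.114−0.013) = 125.5619
P₀ = Σ Dₜ/(1+r)ᵗ + TV_4/(1+r)^4 = 115.0200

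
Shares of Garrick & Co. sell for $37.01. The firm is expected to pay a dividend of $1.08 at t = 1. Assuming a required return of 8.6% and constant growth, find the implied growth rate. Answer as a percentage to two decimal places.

From P₀ = D₁/(r − g), the implied growth is g = r − D₁/P₀.
g = 0.086 − 1.08/37.01 = 0.086 − 0.02918 = 0.05682

5.68%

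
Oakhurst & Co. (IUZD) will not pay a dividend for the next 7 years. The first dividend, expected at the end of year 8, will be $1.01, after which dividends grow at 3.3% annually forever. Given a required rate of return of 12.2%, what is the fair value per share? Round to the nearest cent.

$5.07

Deferred-dividend DDM. At t=7 the remaining stream is a growing perpetuity with first payment D_8 = 1.01.
V_7 = D_8/(r−g) = 1.01/(0.122−0.033) = 11.3483
P₀ = V_7/(1+r)^7 = 11.3483/(1+0.122)^7 = 5.0697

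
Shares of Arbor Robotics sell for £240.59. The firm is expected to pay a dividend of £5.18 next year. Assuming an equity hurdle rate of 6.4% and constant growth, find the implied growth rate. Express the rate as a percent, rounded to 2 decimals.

4.25%

From P₀ = D₁/(r − g), the implied growth is g = r − D₁/P₀.
g = 0.064 − 5.18/240.59 = 0.064 − 0.02153 = 0.04247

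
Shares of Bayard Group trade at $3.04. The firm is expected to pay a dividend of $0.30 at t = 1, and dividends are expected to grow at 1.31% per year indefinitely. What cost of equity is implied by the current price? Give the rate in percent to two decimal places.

11.18%

Rearranging the constant-growth DDM: r = D₁/P₀ + g.
r = 0.3000 / 3.04 + 0.0131 = 0.09868 + 0.0131 = 0.11178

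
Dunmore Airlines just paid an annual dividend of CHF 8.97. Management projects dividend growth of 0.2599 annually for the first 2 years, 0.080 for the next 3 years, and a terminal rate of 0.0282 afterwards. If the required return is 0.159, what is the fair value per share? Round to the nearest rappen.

CHF 115.43

Three-stage DDM. Project D₁…D_5; terminal Gordon value at t=5 with g = 0.0282; discount at r = 0.159.
D_1 = 11.3013
D_2 = 14.2385
D_3 = 15.3776
D_4 = 16.6078
D_5 = 17.9364
TV_5 = 18.4422/(0.159−0.0282) = 140.9957
P₀ = Σ Dₜ/(1+r)ᵗ + TV_5/(1+r)^5 = 115.4287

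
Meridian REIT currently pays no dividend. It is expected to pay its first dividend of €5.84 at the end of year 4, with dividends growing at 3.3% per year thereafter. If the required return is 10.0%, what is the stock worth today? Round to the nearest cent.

€65.49

Deferred-dividend DDM. At t=3 the remaining stream is a growing perpetuity with first payment D_4 = 5.84.
V_3 = D_4/(r−g) = 5.84/(0.1−0.033) = 87.1642
P₀ = V_3/(1+r)^3 = 87.1642/(1+0.1)^3 = 65.4877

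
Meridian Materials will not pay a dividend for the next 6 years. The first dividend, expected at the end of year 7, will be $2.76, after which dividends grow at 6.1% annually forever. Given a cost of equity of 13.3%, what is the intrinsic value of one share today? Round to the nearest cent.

Deferred-dividend DDM. At t=6 the remaining stream is a growing perpetuity with first payment D_7 = 2.76.
V_6 = D_7/(r−g) = 2.76/(0.133−0.061) = 38.3333
P₀ = V_6/(1+r)^6 = 38.3333/(1+0.133)^6 = 18.1216

$18.12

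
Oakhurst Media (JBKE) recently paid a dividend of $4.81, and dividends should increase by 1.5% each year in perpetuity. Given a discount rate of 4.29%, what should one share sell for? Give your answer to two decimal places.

$174.99

Gordon growth model: P₀ = D₁/(r − g). D₁ = 4.81 × (1 + 0.015) = 4.8821.
P₀ = 4.8821 / (0.0429 − 0.015) = 4.8821 / 0.0279 = 174.9875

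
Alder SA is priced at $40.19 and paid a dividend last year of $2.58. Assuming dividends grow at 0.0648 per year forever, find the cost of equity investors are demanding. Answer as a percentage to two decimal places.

13.32%

Rearranging the constant-growth DDM: r = D₁/P₀ + g.
D₁ = 2.58 × (1 + 0.0648) = 2.7472.
r = 2.7472 / 40.19 + 0.0648 = 0.06835 + 0.0648 = 0.13315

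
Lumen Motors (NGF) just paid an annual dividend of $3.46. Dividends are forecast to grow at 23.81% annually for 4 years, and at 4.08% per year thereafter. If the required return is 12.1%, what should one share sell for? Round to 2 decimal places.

Two-stage DDM. Project D₁…D_4 at 0.2381, terminal growth 0.0408, discount at r = 0.121.
D_1 = 4.2838
D_2 = 5.3038
D_3 = 6.5666
D_4 = 8.1302
Terminal value at t=4: TV = D_5/(r−g) = 8.4619/(0.121−0.0408) = 105.5096
P₀ = 4.2838/(1+0.121)^1 + 5.3038/(1+0.121)^2 + 6.5666/(1+0.121)^3 + 8.1302/(1+0.121)^4 + 105.5096/(1+0.121)^4 = 84.6663

$84.67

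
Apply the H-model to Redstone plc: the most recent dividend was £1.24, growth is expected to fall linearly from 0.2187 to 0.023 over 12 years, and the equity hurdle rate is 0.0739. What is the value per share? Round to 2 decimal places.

£53.53

H-model: P₀ = D₀[(1+g_L) + H(g_S−g_L)]/(r−g_L), with H = 12/2 = 6.
P₀ = 1.24 × [(1+0.023) + 6×(0.2187−0.023)] / (0.0739−0.023)
   = 1.24 × 2.1972 / 0.0509 = 53.5271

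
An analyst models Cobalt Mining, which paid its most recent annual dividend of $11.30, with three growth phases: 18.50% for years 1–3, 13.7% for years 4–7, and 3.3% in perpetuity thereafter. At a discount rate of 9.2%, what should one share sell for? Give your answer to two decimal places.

$401.11

Three-stage DDM. Project D₁…D_7; terminal Gordon value at t=7 with g = 0.033; discount at r = 0.092.
D_1 = 13.3905
D_2 = 15.8677
D_3 = 18.8033
D_4 = 21.3793
D_5 = 24.3083
D_6 = 27.6385
D_7 = 31.4250
TV_7 = 32.4620/(0.092−0.033) = 550.2039
P₀ = Σ Dₜ/(1+r)ᵗ + TV_7/(1+r)^7 = 401.1124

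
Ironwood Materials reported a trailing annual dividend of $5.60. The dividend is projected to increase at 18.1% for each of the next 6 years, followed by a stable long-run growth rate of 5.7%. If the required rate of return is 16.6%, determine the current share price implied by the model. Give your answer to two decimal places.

$93.78

Two-stage DDM. Project D₁…D_6 at 0.181, terminal growth 0.057, discount at r = 0.166.
D_1 = 6.6136
D_2 = 7.8107
D_3 = 9.2244
D_4 = 10.8940
D_5 = 12.8658
D_6 = 15.1945
Terminal value at t=6: TV = D_7/(r−g) = 16.0606/(0.166−0.057) = 147.3452
P₀ = 6.6136/(1+0.166)^1 + 7.8107/(1+0.166)^2 + 9.2244/(1+0.166)^3 + 10.8940/(1+0.166)^4 + 12.8658/(1+0.166)^5 + 15.1945/(1+0.166)^6 + 147.3452/(1+0.166)^6 = 93.7791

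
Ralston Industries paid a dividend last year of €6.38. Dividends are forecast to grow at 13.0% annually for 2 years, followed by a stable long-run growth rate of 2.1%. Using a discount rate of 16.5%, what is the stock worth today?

Two-stage DDM. Project D₁…D_2 at 0.13, terminal growth 0.021, discount at r = 0.165.
D_1 = 7.2094
D_2 = 8.1466
Terminal value at t=2: TV = D_3/(r−g) = 8.3177/(0.165−0.021) = 57.7618
P₀ = 7.2094/(1+0.165)^1 + 8.1466/(1+0.165)^2 + 57.7618/(1+0.165)^2 = 54.7495

€54.75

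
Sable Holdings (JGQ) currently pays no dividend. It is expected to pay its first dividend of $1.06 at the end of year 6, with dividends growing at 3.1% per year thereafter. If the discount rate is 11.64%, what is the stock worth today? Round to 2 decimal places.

Deferred-dividend DDM. At t=5 the remaining stream is a growing perpetuity with first payment D_6 = 1.06.
V_5 = D_6/(r−g) = 1.06/(0.1164−0.031) = 12.4122
P₀ = V_5/(1+r)^5 = 12.4122/(1+0.1164)^5 = 7.1573

$7.16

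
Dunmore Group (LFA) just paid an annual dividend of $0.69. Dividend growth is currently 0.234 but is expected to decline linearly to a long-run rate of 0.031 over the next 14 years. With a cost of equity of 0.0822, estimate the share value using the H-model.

H-model: P₀ = D₀[(1+g_L) + H(g_S−g_L)]/(r−g_L), with H = 14/2 = 7.
P₀ = 0.69 × [(1+0.031) + 7×(0.234−0.031)] / (0.0822−0.031)
   = 0.69 × 2.4520 / 0.0512 = 33.0445

$33.04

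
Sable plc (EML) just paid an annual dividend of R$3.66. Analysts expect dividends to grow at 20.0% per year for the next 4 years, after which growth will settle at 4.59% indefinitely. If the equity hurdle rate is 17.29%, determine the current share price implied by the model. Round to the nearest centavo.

Two-stage DDM. Project D₁…D_4 at 0.2, terminal growth 0.0459, discount at r = 0.1729.
D_1 = 4.3920
D_2 = 5.2704
D_3 = 6.3245
D_4 = 7.5894
Terminal value at t=4: TV = D_5/(r−g) = 7.9377/(0.1729−0.0459) = 62.5018
P₀ = 4.3920/(1+0.1729)^1 + 5.2704/(1+0.1729)^2 + 6.3245/(1+0.1729)^3 + 7.5894/(1+0.1729)^4 + 62.5018/(1+0.1729)^4 = 48.5308

R$48.53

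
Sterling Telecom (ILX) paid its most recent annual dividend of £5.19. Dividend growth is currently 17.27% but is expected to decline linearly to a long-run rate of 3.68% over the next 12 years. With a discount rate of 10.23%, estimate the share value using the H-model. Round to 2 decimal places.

H-model: P₀ = D₀[(1+g_L) + H(g_S−g_L)]/(r−g_L), with H = 12/2 = 6.
P₀ = 5.19 × [(1+0.0368) + 6×(0.1727−0.0368)] / (0.1023−0.0368)
   = 5.19 × 1.8522 / 0.0655 = 146.7621

£146.76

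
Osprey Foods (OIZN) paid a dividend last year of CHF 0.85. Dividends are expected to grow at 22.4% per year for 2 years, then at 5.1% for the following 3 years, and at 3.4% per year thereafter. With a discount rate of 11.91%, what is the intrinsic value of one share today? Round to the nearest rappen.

Three-stage DDM. Project D₁…D_5; terminal Gordon value at t=5 with g = 0.034; discount at r = 0.1191.
D_1 = 1.0404
D_2 = 1.2734
D_3 = 1.3384
D_4 = 1.4067
D_5 = 1.4784
TV_5 = 1.5287/(0.1191−0.034) = 17.9631
P₀ = Σ Dₜ/(1+r)ᵗ + TV_5/(1+r)^5 = 14.8743

CHF 14.87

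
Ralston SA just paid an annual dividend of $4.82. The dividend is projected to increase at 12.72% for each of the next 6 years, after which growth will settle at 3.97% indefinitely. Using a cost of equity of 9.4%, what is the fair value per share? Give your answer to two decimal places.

Two-stage DDM. Project D₁…D_6 at 0.1272, terminal growth 0.0397, discount at r = 0.094.
D_1 = 5.4331
D_2 = 6.1242
D_3 = 6.9032
D_4 = 7.7813
D_5 = 8.7711
D_6 = 9.8867
Terminal value at t=6: TV = D_7/(r−g) = 10.2792/(0.094−0.0397) = 189.3046
P₀ = 5.4331/(1+0.094)^1 + 6.1242/(1+0.094)^2 + 6.9032/(1+0.094)^3 + 7.7813/(1+0.094)^4 + 8.7711/(1+0.094)^5 + 9.8867/(1+0.094)^6 + 189.3046/(1+0.094)^6 = 142.5743

$142.57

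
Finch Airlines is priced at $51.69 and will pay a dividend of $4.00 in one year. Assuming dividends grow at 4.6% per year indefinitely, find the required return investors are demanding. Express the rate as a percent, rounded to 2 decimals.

Rearranging the constant-growth DDM: r = D₁/P₀ + g.
r = 4.0000 / 51.69 + 0.046 = 0.07738 + 0.046 = 0.12338

12.34%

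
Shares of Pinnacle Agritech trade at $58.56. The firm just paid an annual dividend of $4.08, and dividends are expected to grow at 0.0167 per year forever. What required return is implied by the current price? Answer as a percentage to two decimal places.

Rearranging the constant-growth DDM: r = D₁/P₀ + g.
D₁ = 4.08 × (1 + 0.0167) = 4.1481.
r = 4.1481 / 58.56 + 0.0167 = 0.07084 + 0.0167 = 0.08754

8.75%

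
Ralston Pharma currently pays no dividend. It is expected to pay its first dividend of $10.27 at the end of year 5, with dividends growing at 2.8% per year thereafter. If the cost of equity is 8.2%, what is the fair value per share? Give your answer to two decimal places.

Deferred-dividend DDM. At t=4 the remaining stream is a growing perpetuity with first payment D_5 = 10.27.
V_4 = D_5/(r−g) = 10.27/(0.082−0.028) = 190.1852
P₀ = V_4/(1+r)^4 = 190.1852/(1+0.082)^4 = 138.7611

$138.76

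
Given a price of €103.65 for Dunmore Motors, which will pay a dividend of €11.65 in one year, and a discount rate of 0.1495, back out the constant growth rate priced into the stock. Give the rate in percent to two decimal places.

From P₀ = D₁/(r − g), the implied growth is g = r − D₁/P₀.
g = 0.1495 − 11.65/103.65 = 0.1495 − 0.11240 = 0.03710

3.71%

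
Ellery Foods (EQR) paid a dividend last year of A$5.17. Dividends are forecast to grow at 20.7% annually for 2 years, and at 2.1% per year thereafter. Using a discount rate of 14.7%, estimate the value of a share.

Two-stage DDM. Project D₁…D_2 at 0.207, terminal growth 0.021, discount at r = 0.147.
D_1 = 6.2402
D_2 = 7.5319
Terminal value at t=2: TV = D_3/(r−g) = 7.6901/(0.147−0.021) = 61.0324
P₀ = 6.2402/(1+0.147)^1 + 7.5319/(1+0.147)^2 + 61.0324/(1+0.147)^2 = 57.5565

A$57.56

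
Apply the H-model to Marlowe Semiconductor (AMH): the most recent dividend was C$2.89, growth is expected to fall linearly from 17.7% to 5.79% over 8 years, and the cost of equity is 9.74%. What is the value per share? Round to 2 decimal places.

H-model: P₀ = D₀[(1+g_L) + H(g_S−g_L)]/(r−g_L), with H = 8/2 = 4.
P₀ = 2.89 × [(1+0.0579) + 4×(0.177−0.0579)] / (0.0974−0.0579)
   = 2.89 × 1.5343 / 0.0395 = 112.2564

C$112.26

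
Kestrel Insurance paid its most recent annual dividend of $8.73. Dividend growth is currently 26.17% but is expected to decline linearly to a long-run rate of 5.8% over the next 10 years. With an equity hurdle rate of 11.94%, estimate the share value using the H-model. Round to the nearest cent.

$295.24

H-model: P₀ = D₀[(1+g_L) + H(g_S−g_L)]/(r−g_L), with H = 10/2 = 5.
P₀ = 8.73 × [(1+0.058) + 5×(0.2617−0.058)] / (0.1194−0.058)
   = 8.73 × 2.0765 / 0.0614 = 295.2418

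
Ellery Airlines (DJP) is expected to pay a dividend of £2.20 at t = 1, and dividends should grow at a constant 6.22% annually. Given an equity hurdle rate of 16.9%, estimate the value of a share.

Gordon growth model: P₀ = D₁/(r − g), with D₁ = 2.20 given directly.
P₀ = 2.2000 / (0.169 − 0.0622) = 2.2000 / 0.1068 = 20.5993

£20.60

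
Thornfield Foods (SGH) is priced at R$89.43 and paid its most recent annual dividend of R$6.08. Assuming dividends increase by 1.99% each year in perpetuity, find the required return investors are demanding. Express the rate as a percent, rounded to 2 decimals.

Rearranging the constant-growth DDM: r = D₁/P₀ + g.
D₁ = 6.08 × (1 + 0.0199) = 6.2010.
r = 6.2010 / 89.43 + 0.0199 = 0.06934 + 0.0199 = 0.08924

8.92%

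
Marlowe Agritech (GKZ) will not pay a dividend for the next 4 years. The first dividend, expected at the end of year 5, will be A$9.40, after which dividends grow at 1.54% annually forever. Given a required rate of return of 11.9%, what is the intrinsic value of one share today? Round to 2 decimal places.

A$57.87

Deferred-dividend DDM. At t=4 the remaining stream is a growing perpetuity with first payment D_5 = 9.40.
V_4 = D_5/(r−g) = 9.40/(0.119−0.0154) = 90.7336
P₀ = V_4/(1+r)^4 = 90.7336/(1+0.119)^4 = 57.8692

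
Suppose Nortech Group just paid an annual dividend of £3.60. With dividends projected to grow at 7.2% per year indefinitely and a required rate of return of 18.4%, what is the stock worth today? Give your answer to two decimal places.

Gordon growth model: P₀ = D₁/(r − g). D₁ = 3.60 × (1 + 0.072) = 3.8592.
P₀ = 3.8592 / (0.184 − 0.072) = 3.8592 / 0.112 = 34.4571

£34.46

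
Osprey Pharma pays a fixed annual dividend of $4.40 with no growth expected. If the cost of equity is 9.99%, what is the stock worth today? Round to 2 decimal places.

$44.04

Zero-growth DDM (perpetuity): P₀ = D/r = 4.40 / 0.0999 = 44.0440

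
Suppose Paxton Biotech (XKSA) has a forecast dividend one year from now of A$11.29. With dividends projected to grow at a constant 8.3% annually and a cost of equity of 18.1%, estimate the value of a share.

A$115.20

Gordon growth model: P₀ = D₁/(r − g), with D₁ = 11.29 given directly.
P₀ = 11.2900 / (0.181 − 0.083) = 11.2900 / 0.098 = 115.2041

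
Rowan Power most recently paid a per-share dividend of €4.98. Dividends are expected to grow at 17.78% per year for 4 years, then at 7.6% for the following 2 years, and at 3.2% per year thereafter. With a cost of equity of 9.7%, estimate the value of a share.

€137.81

Three-stage DDM. Project D₁…D_6; terminal Gordon value at t=6 with g = 0.032; discount at r = 0.097.
D_1 = 5.8654
D_2 = 6.9083
D_3 = 8.1366
D_4 = 9.5833
D_5 = 10.3116
D_6 = 11.0953
TV_6 = 11.4504/(0.097−0.032) = 176.1596
P₀ = Σ Dₜ/(1+r)ᵗ + TV_6/(1+r)^6 = 137.8059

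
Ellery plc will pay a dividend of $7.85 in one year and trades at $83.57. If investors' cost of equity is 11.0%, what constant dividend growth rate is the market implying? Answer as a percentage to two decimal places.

1.61%

From P₀ = D₁/(r − g), the implied growth is g = r − D₁/P₀.
g = 0.11 − 7.85/83.57 = 0.11 − 0.09393 = 0.01607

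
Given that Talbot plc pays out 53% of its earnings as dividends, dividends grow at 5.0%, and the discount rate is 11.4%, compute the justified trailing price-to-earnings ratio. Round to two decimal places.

8.70

Justified trailing P/E = b(1+g)/(r−g) = 0.53×(1+0.05)/(0.114−0.05) = 8.6953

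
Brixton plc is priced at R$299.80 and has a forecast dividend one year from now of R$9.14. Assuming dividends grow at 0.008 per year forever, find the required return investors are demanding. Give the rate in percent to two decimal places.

Rearranging the constant-growth DDM: r = D₁/P₀ + g.
r = 9.1400 / 299.80 + 0.008 = 0.03049 + 0.008 = 0.03849

3.85%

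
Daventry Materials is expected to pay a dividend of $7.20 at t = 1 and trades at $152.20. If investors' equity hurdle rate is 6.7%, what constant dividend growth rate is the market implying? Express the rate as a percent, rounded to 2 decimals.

From P₀ = D₁/(r − g), the implied growth is g = r − D₁/P₀.
g = 0.067 − 7.20/152.20 = 0.067 − 0.04731 = 0.01969

1.97%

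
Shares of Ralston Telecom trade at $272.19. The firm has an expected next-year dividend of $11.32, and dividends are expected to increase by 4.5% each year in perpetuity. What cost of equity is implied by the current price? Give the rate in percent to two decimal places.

Rearranging the constant-growth DDM: r = D₁/P₀ + g.
r = 11.3200 / 272.19 + 0.045 = 0.04159 + 0.045 = 0.08659

8.66%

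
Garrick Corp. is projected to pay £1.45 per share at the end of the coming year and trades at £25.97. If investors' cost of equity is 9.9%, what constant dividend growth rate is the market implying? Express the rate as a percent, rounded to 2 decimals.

From P₀ = D₁/(r − g), the implied growth is g = r − D₁/P₀.
g = 0.099 − 1.45/25.97 = 0.099 − 0.05583 = 0.04317

4.32%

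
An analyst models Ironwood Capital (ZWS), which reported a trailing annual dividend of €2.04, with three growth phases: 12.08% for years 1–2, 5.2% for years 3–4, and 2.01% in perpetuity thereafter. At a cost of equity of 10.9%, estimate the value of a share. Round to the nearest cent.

Three-stage DDM. Project D₁…D_4; terminal Gordon value at t=4 with g = 0.0201; discount at r = 0.109.
D_1 = 2.2864
D_2 = 2.5626
D_3 = 2.6959
D_4 = 2.8361
TV_4 = 2.8931/(0.109−0.0201) = 32.5431
P₀ = Σ Dₜ/(1+r)ᵗ + TV_4/(1+r)^4 = 29.5114

€29.51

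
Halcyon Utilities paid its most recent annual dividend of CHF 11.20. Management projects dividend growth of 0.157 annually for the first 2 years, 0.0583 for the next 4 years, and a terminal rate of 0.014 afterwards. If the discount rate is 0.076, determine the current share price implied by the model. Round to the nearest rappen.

Three-stage DDM. Project D₁…D_6; terminal Gordon value at t=6 with g = 0.014; discount at r = 0.076.
D_1 = 12.9584
D_2 = 14.9929
D_3 = 15.8670
D_4 = 16.7920
D_5 = 17.7710
D_6 = 18.8070
TV_6 = 19.0703/(0.076−0.014) = 307.5857
P₀ = Σ Dₜ/(1+r)ᵗ + TV_6/(1+r)^6 = 272.8912

CHF 272.89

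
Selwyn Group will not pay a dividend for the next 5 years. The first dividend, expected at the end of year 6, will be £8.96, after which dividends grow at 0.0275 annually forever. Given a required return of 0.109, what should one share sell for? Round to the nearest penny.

Deferred-dividend DDM. At t=5 the remaining stream is a growing perpetuity with first payment D_6 = 8.96.
V_5 = D_6/(r−g) = 8.96/(0.109−0.0275) = 109.9387
P₀ = V_5/(1+r)^5 = 109.9387/(1+0.109)^5 = 65.5379

£65.54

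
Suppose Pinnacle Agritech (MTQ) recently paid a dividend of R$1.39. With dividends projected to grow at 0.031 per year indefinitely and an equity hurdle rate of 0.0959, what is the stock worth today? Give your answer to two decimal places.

R$22.08

Gordon growth model: P₀ = D₁/(r − g). D₁ = 1.39 × (1 + 0.031) = 1.4331.
P₀ = 1.4331 / (0.0959 − 0.031) = 1.4331 / 0.0649 = 22.0815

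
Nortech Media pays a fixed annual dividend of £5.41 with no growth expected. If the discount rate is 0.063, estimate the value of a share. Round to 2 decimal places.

£85.87

Zero-growth DDM (perpetuity): P₀ = D/r = 5.41 / 0.063 = 85.8730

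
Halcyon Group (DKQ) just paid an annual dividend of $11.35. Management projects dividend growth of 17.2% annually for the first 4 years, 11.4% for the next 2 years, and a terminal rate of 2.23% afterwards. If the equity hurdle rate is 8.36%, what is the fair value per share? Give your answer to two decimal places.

$361.60

Three-stage DDM. Project D₁…D_6; terminal Gordon value at t=6 with g = 0.0223; discount at r = 0.0836.
D_1 = 13.3022
D_2 = 15.5902
D_3 = 18.2717
D_4 = 21.4144
D_5 = 23.8557
D_6 = 26.5752
TV_6 = 27.1678/(0.0836−0.0223) = 443.1947
P₀ = Σ Dₜ/(1+r)ᵗ + TV_6/(1+r)^6 = 361.5964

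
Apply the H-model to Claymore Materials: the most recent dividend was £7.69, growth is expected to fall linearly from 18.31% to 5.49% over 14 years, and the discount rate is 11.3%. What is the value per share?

£258.40

H-model: P₀ = D₀[(1+g_L) + H(g_S−g_L)]/(r−g_L), with H = 14/2 = 7.
P₀ = 7.69 × [(1+0.0549) + 7×(0.1831−0.0549)] / (0.113−0.0549)
   = 7.69 × 1.9523 / 0.0581 = 258.4025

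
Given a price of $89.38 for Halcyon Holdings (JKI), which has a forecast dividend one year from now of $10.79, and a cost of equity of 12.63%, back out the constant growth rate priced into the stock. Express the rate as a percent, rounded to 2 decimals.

From P₀ = D₁/(r − g), the implied growth is g = r − D₁/P₀.
g = 0.1263 − 10.79/89.38 = 0.1263 − 0.12072 = 0.00558

0.56%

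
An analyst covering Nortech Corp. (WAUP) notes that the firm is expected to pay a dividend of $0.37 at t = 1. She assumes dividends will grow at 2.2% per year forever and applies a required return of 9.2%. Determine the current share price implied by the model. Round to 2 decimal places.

$5.29

Gordon growth model: P₀ = D₁/(r − g), with D₁ = 0.37 given directly.
P₀ = 0.3700 / (0.092 − 0.022) = 0.3700 / 0.07 = 5.2857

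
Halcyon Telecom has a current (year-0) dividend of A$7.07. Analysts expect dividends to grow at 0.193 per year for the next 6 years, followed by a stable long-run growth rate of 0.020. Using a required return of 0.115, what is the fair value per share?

A$168.00

Two-stage DDM. Project D₁…D_6 at 0.193, terminal growth 0.02, discount at r = 0.115.
D_1 = 8.4345
D_2 = 10.0624
D_3 = 12.0044
D_4 = 14.3213
D_5 = 17.0853
D_6 = 20.3827
Terminal value at t=6: TV = D_7/(r−g) = 20.7904/(0.115−0.02) = 218.8460
P₀ = 8.4345/(1+0.115)^1 + 10.0624/(1+0.115)^2 + 12.0044/(1+0.115)^3 + 14.3213/(1+0.115)^4 + 17.0853/(1+0.115)^5 + 20.3827/(1+0.115)^6 + 218.8460/(1+0.115)^6 = 167.9966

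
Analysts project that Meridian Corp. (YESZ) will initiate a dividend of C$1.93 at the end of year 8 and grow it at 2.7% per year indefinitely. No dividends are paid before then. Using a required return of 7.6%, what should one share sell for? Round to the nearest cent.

Deferred-dividend DDM. At t=7 the remaining stream is a growing perpetuity with first payment D_8 = 1.93.
V_7 = D_8/(r−g) = 1.93/(0.076−0.027) = 39.3878
P₀ = V_7/(1+r)^7 = 39.3878/(1+0.076)^7 = 23.5871

C$23.59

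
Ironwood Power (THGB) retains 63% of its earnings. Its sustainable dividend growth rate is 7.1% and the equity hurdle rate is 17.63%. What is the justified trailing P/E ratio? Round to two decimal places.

Payout ratio b = 1 − 0.63 = 0.37.
Justified trailing P/E = b(1+g)/(r−g) = 0.37×(1+0.071)/(0.1763−0.071) = 3.7632

3.76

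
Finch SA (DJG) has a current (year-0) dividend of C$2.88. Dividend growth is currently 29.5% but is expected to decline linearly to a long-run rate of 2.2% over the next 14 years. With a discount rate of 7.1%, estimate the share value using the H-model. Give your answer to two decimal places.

H-model: P₀ = D₀[(1+g_L) + H(g_S−g_L)]/(r−g_L), with H = 14/2 = 7.
P₀ = 2.88 × [(1+0.022) + 7×(0.295−0.022)] / (0.071−0.022)
   = 2.88 × 2.9330 / 0.049 = 172.3886

C$172.39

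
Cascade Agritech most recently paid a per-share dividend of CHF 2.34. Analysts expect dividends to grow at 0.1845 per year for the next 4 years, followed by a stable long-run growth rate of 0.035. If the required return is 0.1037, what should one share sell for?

CHF 57.97

Two-stage DDM. Project D₁…D_4 at 0.1845, terminal growth 0.035, discount at r = 0.1037.
D_1 = 2.7717
D_2 = 3.2831
D_3 = 3.8888
D_4 = 4.6063
Terminal value at t=4: TV = D_5/(r−g) = 4.7676/(0.1037−0.035) = 69.3968
P₀ = 2.7717/(1+0.1037)^1 + 3.2831/(1+0.1037)^2 + 3.8888/(1+0.1037)^3 + 4.6063/(1+0.1037)^4 + 69.3968/(1+0.1037)^4 = 57.9697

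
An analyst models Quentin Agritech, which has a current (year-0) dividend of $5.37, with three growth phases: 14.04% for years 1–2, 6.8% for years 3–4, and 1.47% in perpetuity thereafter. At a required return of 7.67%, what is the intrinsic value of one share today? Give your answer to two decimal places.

Three-stage DDM. Project D₁…D_4; terminal Gordon value at t=4 with g = 0.0147; discount at r = 0.0767.
D_1 = 6.1239
D_2 = 6.9838
D_3 = 7.4586
D_4 = 7.9658
TV_4 = 8.0829/(0.0767−0.0147) = 130.3699
P₀ = Σ Dₜ/(1+r)ᵗ + TV_4/(1+r)^4 = 120.6206

$120.62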